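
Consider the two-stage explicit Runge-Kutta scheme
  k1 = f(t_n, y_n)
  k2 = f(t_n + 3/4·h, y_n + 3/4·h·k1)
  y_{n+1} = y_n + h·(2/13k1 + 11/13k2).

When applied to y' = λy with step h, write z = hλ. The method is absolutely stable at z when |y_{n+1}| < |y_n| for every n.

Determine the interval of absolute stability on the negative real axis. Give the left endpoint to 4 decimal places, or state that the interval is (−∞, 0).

Set f=λy, z=hλ:
  k1=λy_n ⇒ h·k1=z·y_n;  k2=λ(1+3/4z)y_n ⇒ h·k2=z(1+3/4z)y_n
  y_{n+1}/y_n = 1 + 2/13z + 11/13z(1+3/4z) = 1 + z + 33/52z²
  Hence R(z) = 1 + z + 33/52z².

Find x<0 with |R(x)|<1.
x=-1.56: |R|=0.9844
R=1: x+33/52x²=0 ⇒ x=−52/33=-1.5758; min R=1−1/(4·33/52)=0.6061>−1
Confirm numerically:
  x=-1.351: |R|=0.80730 <1
  x=-1.295: |R|=0.76927 <1
  x=-0.949: |R|=0.62254 <1
  x=-0.829: |R|=0.60713 <1
  x=-2.143: |R|=1.77144 >1
  x=-2.012: |R|=1.55701 >1
  x=-1.606: |R|=1.03082 >1
So |R|<1 on (-1.5758, 0).

(-1.5758, 0).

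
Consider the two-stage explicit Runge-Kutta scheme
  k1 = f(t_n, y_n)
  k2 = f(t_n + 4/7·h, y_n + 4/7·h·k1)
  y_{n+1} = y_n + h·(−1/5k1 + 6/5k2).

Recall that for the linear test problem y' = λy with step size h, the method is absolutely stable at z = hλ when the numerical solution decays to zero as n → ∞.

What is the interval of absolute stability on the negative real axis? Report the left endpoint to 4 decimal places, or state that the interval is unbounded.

On y'=λy, z=hλ:
  k1=λy_n ⇒ h·k1=z·y_n;  k2=λ(1+4/7z)y_n ⇒ h·k2=z(1+4/7z)y_n
  y_{n+1}/y_n = 1 − 1/5z + 6/5z(1+4/7z) = 1 + z + 24/35z²
  R(z) = 1 + z + 24/35z².

Solve |R(x)|<1 on ℝ⁻.
x=-1.21: |R|=0.7940
R=1: x+24/35x²=0 ⇒ x=−35/24=-1.4583; min R=1−1/(4·24/35)=0.6354>−1
Confirm numerically:
  x=-1.207: |R|=0.79198 <1
  x=-1.093: |R|=0.72619 <1
  x=-0.969: |R|=0.67486 <1
  x=-1.896: |R|=1.56902 >1
  x=-1.830: |R|=1.46639 >1
Stable set (-1.4583, 0).

(-1.4583, 0).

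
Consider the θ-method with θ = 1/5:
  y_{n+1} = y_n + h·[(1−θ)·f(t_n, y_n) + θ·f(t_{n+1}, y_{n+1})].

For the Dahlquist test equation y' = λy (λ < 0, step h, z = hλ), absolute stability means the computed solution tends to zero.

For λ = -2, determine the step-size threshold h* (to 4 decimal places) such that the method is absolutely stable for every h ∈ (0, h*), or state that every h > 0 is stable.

With y'=λy (z=hλ):
  y_{n+1} = y_n + z·[4/5·y_n + 1/5·y_{n+1}] ⇒ (1 − 1/5z)y_{n+1} = (1 + 4/5z)y_n
  R(z) = (1 + 4/5z)/(1 − 1/5z).

Need |R(x)|<1, x<0.
x=-1.34: |R|=0.0568
R=−1: 1+4/5x = −1+1/5x ⇒ -3/5x=2 ⇒ x=2/(-3/5)=-3.3333
Confirm numerically:
  x=-2.707: |R|=0.75620 <1
  x=-2.549: |R|=0.68830 <1
  x=-2.494: |R|=0.66400 <1
  x=-1.965: |R|=0.41062 <1
  x=-3.638: |R|=1.10581 >1
  x=-3.533: |R|=1.07020 >1
So |R|<1 on (-3.3333, 0).

(-3.3333,0); λ=-2 ⇒ h* = (10/3)/2 = 1.6667.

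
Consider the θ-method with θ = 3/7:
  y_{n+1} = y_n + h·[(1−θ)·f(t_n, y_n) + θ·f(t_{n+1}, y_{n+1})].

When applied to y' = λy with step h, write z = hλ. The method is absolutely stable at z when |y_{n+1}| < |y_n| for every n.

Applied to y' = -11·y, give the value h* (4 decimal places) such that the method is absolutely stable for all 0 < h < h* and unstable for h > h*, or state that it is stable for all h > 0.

Set f=λy, z=hλ:
  y_{n+1} = y_n + z·[4/7·y_n + 3/7·y_{n+1}] ⇒ (1 − 3/7z)y_{n+1} = (1 + 4/7z)y_n
  so R(z) = (1 + 4/7z)/(1 − 3/7z).

Boundary: |R(x)|=1, x<0.
x=-0.7: |R|=0.4615
R=−1: 1+4/7x = −1+3/7x ⇒ -1/7x=2 ⇒ x=2/(-1/7)=-14.0000
Confirm numerically:
  x=-13.807: |R|=0.99601 <1
  x=-9.058: |R|=0.85539 <1
  x=-8.855: |R|=0.84672 <1
  x=-14.358: |R|=1.00715 >1
  x=-14.314: |R|=1.00629 >1
  x=-14.044: |R|=1.00090 >1
So |R|<1 on (-14.0000, 0).

(-14.0000,0); λ=-11 ⇒ h* = (14)/11 = 1.2727.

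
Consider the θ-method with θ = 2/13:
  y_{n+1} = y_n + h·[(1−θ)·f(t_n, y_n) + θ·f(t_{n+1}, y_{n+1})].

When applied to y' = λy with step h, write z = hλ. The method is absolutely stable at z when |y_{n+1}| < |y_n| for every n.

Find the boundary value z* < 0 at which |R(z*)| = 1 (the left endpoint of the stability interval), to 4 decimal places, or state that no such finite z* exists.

z* = -2.8889.

Test eqn y'=λy, z=hλ:
  y_{n+1} = y_n + z·[11/13·y_n + 2/13·y_{n+1}] ⇒ (1 − 2/13z)y_{n+1} = (1 + 11/13z)y_n
  so R(z) = (1 + 11/13z)/(1 − 2/13z).

Boundary: |R(x)|=1, x<0.
x=-0.8: |R|=0.2877
R=−1: 1+11/13x = −1+2/13x ⇒ -9/13x=2 ⇒ x=2/(-9/13)=-2.8889
Confirm numerically:
  x=-2.844: |R|=0.97838 <1
  x=-2.691: |R|=0.90311 <1
  x=-2.068: |R|=0.56886 <1
  x=-1.726: |R|=0.36385 <1
  x=-3.249: |R|=1.16622 >1
  x=-3.162: |R|=1.12720 >1
  x=-3.046: |R|=1.07406 >1
Stable set (-2.8889, 0).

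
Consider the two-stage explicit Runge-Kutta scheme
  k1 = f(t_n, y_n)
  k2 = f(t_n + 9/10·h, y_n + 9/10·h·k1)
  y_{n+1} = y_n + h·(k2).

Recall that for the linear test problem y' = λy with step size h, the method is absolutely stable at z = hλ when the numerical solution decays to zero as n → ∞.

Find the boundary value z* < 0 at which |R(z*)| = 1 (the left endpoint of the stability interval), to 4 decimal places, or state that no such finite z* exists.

Test eqn y'=λy, z=hλ:
  k1=λy_n ⇒ h·k1=z·y_n;  k2=λ(1+9/10z)y_n ⇒ h·k2=z(1+9/10z)y_n
  y_{n+1}/y_n = 1 + z(1+9/10z) = 1 + z + 9/10z²
  so R(z) = 1 + z + 9/10z².

Need |R(x)|<1, x<0.
x=-0.58: |R|=0.7228
R=1: x+9/10x²=0 ⇒ x=−10/9=-1.1111; min R=1−1/(4·9/10)=0.7222>−1
Confirm numerically:
  x=-1.076: |R|=0.96600 <1
  x=-0.826: |R|=0.78805 <1
  x=-0.745: |R|=0.75452 <1
  x=-1.688: |R|=1.87641 >1
  x=-1.522: |R|=1.56284 >1
Stable set (-1.1111, 0).

z* = -1.1111.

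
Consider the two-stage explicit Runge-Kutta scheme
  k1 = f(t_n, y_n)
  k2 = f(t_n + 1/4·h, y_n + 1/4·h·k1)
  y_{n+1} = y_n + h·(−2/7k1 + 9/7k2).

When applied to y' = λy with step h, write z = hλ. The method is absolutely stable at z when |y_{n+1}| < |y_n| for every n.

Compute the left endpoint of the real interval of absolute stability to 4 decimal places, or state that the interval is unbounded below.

z* = -3.1111.

On y'=λy, z=hλ:
  k1=λy_n ⇒ h·k1=z·y_n;  k2=λ(1+1/4z)y_n ⇒ h·k2=z(1+1/4z)y_n
  y_{n+1}/y_n = 1 − 2/7z + 9/7z(1+1/4z) = 1 + z + 9/28z²
  Hence R(z) = 1 + z + 9/28z².

Boundary: |R(x)|=1, x<0.
x=-0.48: |R|=0.5941
R=1: x+9/28x²=0 ⇒ x=−28/9=-3.1111; min R=1−1/(4·9/28)=0.2222>−1
Confirm numerically:
  x=-2.657: |R|=0.61217 <1
  x=-1.945: |R|=0.27097 <1
  x=-1.748: |R|=0.23413 <1
  x=-3.615: |R|=1.58550 >1
  x=-3.567: |R|=1.52269 >1
So |R|<1 on (-3.1111, 0).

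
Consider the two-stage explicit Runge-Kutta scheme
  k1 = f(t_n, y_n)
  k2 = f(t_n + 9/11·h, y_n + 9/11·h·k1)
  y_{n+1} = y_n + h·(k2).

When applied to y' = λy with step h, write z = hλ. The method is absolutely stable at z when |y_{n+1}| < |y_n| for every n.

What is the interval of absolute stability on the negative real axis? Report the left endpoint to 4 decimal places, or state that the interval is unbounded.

(-1.2222, 0).

Set f=λy, z=hλ:
  k1=λy_n ⇒ h·k1=z·y_n;  k2=λ(1+9/11z)y_n ⇒ h·k2=z(1+9/11z)y_n
  y_{n+1}/y_n = 1 + z(1+9/11z) = 1 + z + 9/11z²
  ⇒ R(z) = 1 + z + 9/11z².

Need |R(x)|<1, x<0.
x=-0.56: |R|=0.6966
R=1: x+9/11x²=0 ⇒ x=−11/9=-1.2222; min R=1−1/(4·9/11)=0.6944>−1
Confirm numerically:
  x=-1.168: |R|=0.94818 <1
  x=-1.034: |R|=0.84076 <1
  x=-0.891: |R|=0.75854 <1
  x=-0.641: |R|=0.69518 <1
  x=-1.791: |R|=1.83347 >1
  x=-1.557: |R|=1.42648 >1
So |R|<1 on (-1.2222, 0).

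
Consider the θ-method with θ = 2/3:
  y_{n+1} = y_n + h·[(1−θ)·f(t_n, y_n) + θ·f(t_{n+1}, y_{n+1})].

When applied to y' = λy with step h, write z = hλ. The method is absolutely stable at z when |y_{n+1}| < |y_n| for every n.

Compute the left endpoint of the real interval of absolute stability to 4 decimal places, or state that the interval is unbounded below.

(−∞, 0) — no finite endpoint.

With y'=λy (z=hλ):
  y_{n+1} = y_n + z·[1/3·y_n + 2/3·y_{n+1}] ⇒ (1 − 2/3z)y_{n+1} = (1 + 1/3z)y_n
  Hence R(z) = (1 + 1/3z)/(1 − 2/3z).

Find x<0 with |R(x)|<1.
x=-1.27: |R|=0.3123
x=-2: |R|=0.1429
x=-10: |R|=0.3043
x=-100: |R|=0.4778
θ=2/3≥1/2 ⇒ |1+1/3x|<|1−2/3x| ∀x<0 ⇒ interval (−∞,0).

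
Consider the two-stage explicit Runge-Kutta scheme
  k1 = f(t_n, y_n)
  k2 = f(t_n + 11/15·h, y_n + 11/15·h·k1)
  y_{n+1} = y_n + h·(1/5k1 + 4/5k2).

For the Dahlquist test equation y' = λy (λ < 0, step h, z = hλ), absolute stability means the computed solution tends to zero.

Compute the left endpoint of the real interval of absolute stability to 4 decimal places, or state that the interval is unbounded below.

z* = -1.7045.

On y'=λy, z=hλ:
  k1=λy_n ⇒ h·k1=z·y_n;  k2=λ(1+11/15z)y_n ⇒ h·k2=z(1+11/15z)y_n
  y_{n+1}/y_n = 1 + 1/5z + 4/5z(1+11/15z) = 1 + z + 44/75z²
  Hence R(z) = 1 + z + 44/75z².

Find x<0 with |R(x)|<1.
x=-0.38: |R|=0.7047
R=1: x+44/75x²=0 ⇒ x=−75/44=-1.7045; min R=1−1/(4·44/75)=0.5739>−1
Confirm numerically:
  x=-1.233: |R|=0.65890 <1
  x=-1.158: |R|=0.62870 <1
  x=-1.053: |R|=0.59750 <1
  x=-0.910: |R|=0.57582 <1
  x=-2.062: |R|=1.43242 >1
  x=-1.863: |R|=1.17318 >1
Stable set (-1.7045, 0).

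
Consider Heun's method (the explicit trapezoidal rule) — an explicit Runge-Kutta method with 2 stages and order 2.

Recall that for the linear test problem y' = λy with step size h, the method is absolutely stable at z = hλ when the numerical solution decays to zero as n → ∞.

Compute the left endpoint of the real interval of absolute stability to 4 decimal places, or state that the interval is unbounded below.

left endpoint -2.0000.

On y'=λy, z=hλ:
  order 2, 2-stage ⇒ R(z)=1+z+z^2/2
  (e.g. R(-0.37)=0.69845, |R|=0.69845)

Boundary: |R(x)|=1, x<0.
x=-0.37: |R|=0.6985
|R(-1.38)|=0.5722 |R(-1.33)|=0.5544 |R(-1.1)|=0.5050
Bisect:
  x_lo=-2.6033 |R|=1.7852  x_hi=-0.3316 |R|=0.7234
  mid=-1.46742 |R|=0.60924 →hi
  mid=-2.03534 |R|=1.03596 →lo
  mid=-1.75138 |R|=0.78228 →hi
  mid=-1.89336 |R|=0.89904 →hi
  mid=-1.96435 |R|=0.96498 →hi
  mid=-1.99984 |R|=0.99984 →hi
  mid=-2.01759 |R|=1.01774 →lo
  mid=-2.00871 |R|=1.00875 →lo
  mid=-2.00428 |R|=1.00429 →lo
  ...
  [-2.00012,-1.99998] ⇒ x*=-2.0000
Interval (-2.0000, 0).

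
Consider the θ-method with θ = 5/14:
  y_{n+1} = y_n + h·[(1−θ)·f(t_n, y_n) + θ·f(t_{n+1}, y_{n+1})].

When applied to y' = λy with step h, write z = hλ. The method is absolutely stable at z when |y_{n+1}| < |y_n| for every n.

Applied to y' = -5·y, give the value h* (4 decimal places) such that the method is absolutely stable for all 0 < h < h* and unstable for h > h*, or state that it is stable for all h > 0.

(-7.0000,0); λ=-5 ⇒ h* = (7)/5 = 1.4000.

Test eqn y'=λy, z=hλ:
  y_{n+1} = y_n + z·[9/14·y_n + 5/14·y_{n+1}] ⇒ (1 − 5/14z)y_{n+1} = (1 + 9/14z)y_n
  R(z) = (1 + 9/14z)/(1 − 5/14z).

Solve |R(x)|<1 on ℝ⁻.
x=-0.92: |R|=0.3075
R=−1: 1+9/14x = −1+5/14x ⇒ -2/7x=2 ⇒ x=2/(-2/7)=-7.0000
Confirm numerically:
  x=-6.198: |R|=0.92870 <1
  x=-4.717: |R|=0.75703 <1
  x=-4.387: |R|=0.70914 <1
  x=-3.897: |R|=0.62933 <1
  x=-7.557: |R|=1.04302 >1
  x=-7.262: |R|=1.02083 >1
  x=-7.154: |R|=1.01238 >1
Stable set (-7.0000, 0).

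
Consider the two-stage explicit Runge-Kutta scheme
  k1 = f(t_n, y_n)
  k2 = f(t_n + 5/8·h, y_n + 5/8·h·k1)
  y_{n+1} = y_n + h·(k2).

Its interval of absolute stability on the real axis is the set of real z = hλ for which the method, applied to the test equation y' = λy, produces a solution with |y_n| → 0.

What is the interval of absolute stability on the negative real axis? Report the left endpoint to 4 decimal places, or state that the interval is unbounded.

Set f=λy, z=hλ:
  k1=λy_n ⇒ h·k1=z·y_n;  k2=λ(1+5/8z)y_n ⇒ h·k2=z(1+5/8z)y_n
  y_{n+1}/y_n = 1 + z(1+5/8z) = 1 + z + 5/8z²
  R(z) = 1 + z + 5/8z².

Find x<0 with |R(x)|<1.
x=-0.97: |R|=0.6181
R=1: x+5/8x²=0 ⇒ x=−8/5=-1.6000; min R=1−1/(4·5/8)=0.6000>−1
Confirm numerically:
  x=-1.493: |R|=0.90016 <1
  x=-1.259: |R|=0.73168 <1
  x=-0.735: |R|=0.60264 <1
  x=-2.013: |R|=1.51961 >1
  x=-1.845: |R|=1.28252 >1
Stable set (-1.6000, 0).

(-1.6000, 0).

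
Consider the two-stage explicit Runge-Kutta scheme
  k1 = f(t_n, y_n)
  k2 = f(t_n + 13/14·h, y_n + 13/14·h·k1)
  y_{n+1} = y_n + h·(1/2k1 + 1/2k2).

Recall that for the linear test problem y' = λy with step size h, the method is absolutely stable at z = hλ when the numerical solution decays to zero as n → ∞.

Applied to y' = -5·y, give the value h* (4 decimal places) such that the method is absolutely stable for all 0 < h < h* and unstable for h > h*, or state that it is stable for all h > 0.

(-2.1538,0); λ=-5 ⇒ h* = (28/13)/5 = 0.4308.

On y'=λy, z=hλ:
  k1=λy_n ⇒ h·k1=z·y_n;  k2=λ(1+13/14z)y_n ⇒ h·k2=z(1+13/14z)y_n
  y_{n+1}/y_n = 1 + 1/2z + 1/2z(1+13/14z) = 1 + z + 13/28z²
  so R(z) = 1 + z + 13/28z².

Solve |R(x)|<1 on ℝ⁻.
x=-1.76: |R|=0.6782
R=1: x+13/28x²=0 ⇒ x=−28/13=-2.1538; min R=1−1/(4·13/28)=0.4615>−1
Confirm numerically:
  x=-1.948: |R|=0.81383 <1
  x=-1.824: |R|=0.72067 <1
  x=-1.488: |R|=0.54000 <1
  x=-1.202: |R|=0.46880 <1
  x=-2.375: |R|=1.24386 >1
  x=-2.343: |R|=1.20577 >1
  x=-2.235: |R|=1.08421 >1
Interval (-2.1538, 0).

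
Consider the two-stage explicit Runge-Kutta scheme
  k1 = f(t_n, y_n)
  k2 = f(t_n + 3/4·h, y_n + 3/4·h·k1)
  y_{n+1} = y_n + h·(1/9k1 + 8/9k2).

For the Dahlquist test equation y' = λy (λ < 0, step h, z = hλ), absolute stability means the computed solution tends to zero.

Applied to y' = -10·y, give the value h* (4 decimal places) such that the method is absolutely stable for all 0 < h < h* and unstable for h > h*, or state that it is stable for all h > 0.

(-1.5000,0); λ=-10 ⇒ h* = (3/2)/10 = 0.1500.

On y'=λy, z=hλ:
  k1=λy_n ⇒ h·k1=z·y_n;  k2=λ(1+3/4z)y_n ⇒ h·k2=z(1+3/4z)y_n
  y_{n+1}/y_n = 1 + 1/9z + 8/9z(1+3/4z) = 1 + z + 2/3z²
  ⇒ R(z) = 1 + z + 2/3z².

Find x<0 with |R(x)|<1.
x=-1.31: |R|=0.8341
R=1: x+2/3x²=0 ⇒ x=−3/2=-1.5000; min R=1−1/(4·2/3)=0.6250>−1
Confirm numerically:
  x=-1.450: |R|=0.95167 <1
  x=-1.000: |R|=0.66667 <1
  x=-0.728: |R|=0.62532 <1
  x=-0.601: |R|=0.63980 <1
  x=-1.651: |R|=1.16620 >1
  x=-1.521: |R|=1.02129 >1
So |R|<1 on (-1.5000, 0).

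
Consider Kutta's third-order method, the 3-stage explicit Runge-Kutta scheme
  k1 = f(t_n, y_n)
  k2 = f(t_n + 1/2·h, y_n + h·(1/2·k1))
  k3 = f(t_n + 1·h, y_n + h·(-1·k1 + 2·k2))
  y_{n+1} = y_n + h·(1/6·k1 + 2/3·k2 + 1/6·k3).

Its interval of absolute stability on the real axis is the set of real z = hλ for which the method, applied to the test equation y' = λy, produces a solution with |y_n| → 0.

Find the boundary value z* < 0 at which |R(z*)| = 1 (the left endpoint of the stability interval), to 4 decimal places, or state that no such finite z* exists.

Test eqn y'=λy, z=hλ:
  order 3, 3-stage ⇒ R(z)=1+z+z^2/2+z^3/6
  (e.g. R(-0.94)=0.36337, |R|=0.36337)

Solve |R(x)|<1 on ℝ⁻.
x=-0.94: |R|=0.3634
|R(-2.64)|=1.2218 |R(-0.67)|=0.5043 |R(-0.65)|=0.5155
Bisect:
  x_lo=-3.3810 |R|=3.1068  x_hi=-0.3040 |R|=0.7375
  mid=-1.84250 |R|=0.18758 →hi
  mid=-2.61174 |R|=1.17035 →lo
  mid=-2.22712 |R|=0.58820 →hi
  mid=-2.41943 |R|=0.85302 →hi
  mid=-2.51559 |R|=1.00468 →lo
  mid=-2.46751 |R|=0.92715 →hi
  mid=-2.49155 |R|=0.96549 →hi
  ...
  [-2.51277,-2.51258] ⇒ x*=-2.5127
Interval (-2.5127, 0).

z* = -2.5127.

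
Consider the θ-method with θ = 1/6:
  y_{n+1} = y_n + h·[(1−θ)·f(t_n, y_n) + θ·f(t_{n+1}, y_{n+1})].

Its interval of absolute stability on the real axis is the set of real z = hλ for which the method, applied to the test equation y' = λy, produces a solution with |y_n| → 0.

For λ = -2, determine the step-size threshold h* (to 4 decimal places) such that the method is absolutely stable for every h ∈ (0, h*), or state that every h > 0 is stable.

(-3.0000,0); λ=-2 ⇒ h* = (3)/2 = 1.5000.

Set f=λy, z=hλ:
  y_{n+1} = y_n + z·[5/6·y_n + 1/6·y_{n+1}] ⇒ (1 − 1/6z)y_{n+1} = (1 + 5/6z)y_n
  Hence R(z) = (1 + 5/6z)/(1 − 1/6z).

Boundary: |R(x)|=1, x<0.
x=-0.85: |R|=0.2555
R=−1: 1+5/6x = −1+1/6x ⇒ -2/3x=2 ⇒ x=2/(-2/3)=-3.0000
Confirm numerically:
  x=-2.302: |R|=0.66370 <1
  x=-2.293: |R|=0.65899 <1
  x=-2.178: |R|=0.59795 <1
  x=-1.221: |R|=0.01454 <1
  x=-3.596: |R|=1.24844 >1
  x=-3.584: |R|=1.24374 >1
Interval (-3.0000, 0).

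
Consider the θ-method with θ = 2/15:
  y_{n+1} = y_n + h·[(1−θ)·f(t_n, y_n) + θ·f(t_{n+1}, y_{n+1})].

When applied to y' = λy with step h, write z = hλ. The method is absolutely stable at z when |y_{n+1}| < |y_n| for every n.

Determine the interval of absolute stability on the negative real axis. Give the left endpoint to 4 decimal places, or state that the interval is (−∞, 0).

(-2.7273, 0).

With y'=λy (z=hλ):
  y_{n+1} = y_n + z·[13/15·y_n + 2/15·y_{n+1}] ⇒ (1 − 2/15z)y_{n+1} = (1 + 13/15z)y_n
  Hence R(z) = (1 + 13/15z)/(1 − 2/15z).

Boundary: |R(x)|=1, x<0.
x=-1.56: |R|=0.2914
R=−1: 1+13/15x = −1+2/15x ⇒ -11/15x=2 ⇒ x=2/(-11/15)=-2.7273
Confirm numerically:
  x=-2.492: |R|=0.87050 <1
  x=-2.340: |R|=0.78354 <1
  x=-2.059: |R|=0.61549 <1
  x=-3.224: |R|=1.25476 >1
  x=-3.044: |R|=1.16521 >1
  x=-2.857: |R|=1.06889 >1
Stable set (-2.7273, 0).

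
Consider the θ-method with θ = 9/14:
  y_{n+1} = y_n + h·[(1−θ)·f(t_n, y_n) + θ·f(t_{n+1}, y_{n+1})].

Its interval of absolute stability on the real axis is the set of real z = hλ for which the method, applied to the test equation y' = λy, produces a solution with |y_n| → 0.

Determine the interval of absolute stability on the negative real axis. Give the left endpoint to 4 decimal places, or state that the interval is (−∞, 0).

unbounded; (−∞, 0).

On y'=λy, z=hλ:
  y_{n+1} = y_n + z·[5/14·y_n + 9/14·y_{n+1}] ⇒ (1 − 9/14z)y_{n+1} = (1 + 5/14z)y_n
  Hence R(z) = (1 + 5/14z)/(1 − 9/14z).

Boundary: |R(x)|=1, x<0.
x=-1.46: |R|=0.2469
x=-2: |R|=0.1250
x=-10: |R|=0.3462
x=-100: |R|=0.5317
θ=9/14≥1/2 ⇒ |1+5/14x|<|1−9/14x| ∀x<0 ⇒ unbounded interval.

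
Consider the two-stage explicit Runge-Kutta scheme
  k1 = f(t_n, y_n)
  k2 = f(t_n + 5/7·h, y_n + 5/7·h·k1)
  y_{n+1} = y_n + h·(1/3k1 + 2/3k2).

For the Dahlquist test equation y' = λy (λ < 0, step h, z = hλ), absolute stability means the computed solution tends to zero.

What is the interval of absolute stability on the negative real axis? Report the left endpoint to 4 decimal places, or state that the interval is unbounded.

(-2.1000, 0).

Test eqn y'=λy, z=hλ:
  k1=λy_n ⇒ h·k1=z·y_n;  k2=λ(1+5/7z)y_n ⇒ h·k2=z(1+5/7z)y_n
  y_{n+1}/y_n = 1 + 1/3z + 2/3z(1+5/7z) = 1 + z + 10/21z²
  ⇒ R(z) = 1 + z + 10/21z².

Boundary: |R(x)|=1, x<0.
x=-1.32: |R|=0.5097
R=1: x+10/21x²=0 ⇒ x=−21/10=-2.1000; min R=1−1/(4·10/21)=0.4750>−1
Confirm numerically:
  x=-2.002: |R|=0.90657 <1
  x=-1.601: |R|=0.61957 <1
  x=-1.435: |R|=0.54558 <1
  x=-2.681: |R|=1.74174 >1
  x=-2.652: |R|=1.69710 >1
  x=-2.635: |R|=1.67130 >1
Stable set (-2.1000, 0).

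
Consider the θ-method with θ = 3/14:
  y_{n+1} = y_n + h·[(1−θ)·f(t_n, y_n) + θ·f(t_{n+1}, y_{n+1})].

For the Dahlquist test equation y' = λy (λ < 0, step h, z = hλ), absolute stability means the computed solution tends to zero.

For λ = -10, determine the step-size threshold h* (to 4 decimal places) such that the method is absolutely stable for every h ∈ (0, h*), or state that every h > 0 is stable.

On y'=λy, z=hλ:
  y_{n+1} = y_n + z·[11/14·y_n + 3/14·y_{n+1}] ⇒ (1 − 3/14z)y_{n+1} = (1 + 11/14z)y_n
  Hence R(z) = (1 + 11/14z)/(1 − 3/14z).

Solve |R(x)|<1 on ℝ⁻.
x=-0.7: |R|=0.3913
R=−1: 1+11/14x = −1+3/14x ⇒ -4/7x=2 ⇒ x=2/(-4/7)=-3.5000
Confirm numerically:
  x=-3.171: |R|=0.88806 <1
  x=-2.935: |R|=0.80180 <1
  x=-2.674: |R|=0.69994 <1
  x=-1.681: |R|=0.23583 <1
  x=-3.691: |R|=1.06094 >1
  x=-3.546: |R|=1.01494 >1
Interval (-3.5000, 0).

(-3.5000,0); λ=-10 ⇒ h* = (7/2)/10 = 0.3500.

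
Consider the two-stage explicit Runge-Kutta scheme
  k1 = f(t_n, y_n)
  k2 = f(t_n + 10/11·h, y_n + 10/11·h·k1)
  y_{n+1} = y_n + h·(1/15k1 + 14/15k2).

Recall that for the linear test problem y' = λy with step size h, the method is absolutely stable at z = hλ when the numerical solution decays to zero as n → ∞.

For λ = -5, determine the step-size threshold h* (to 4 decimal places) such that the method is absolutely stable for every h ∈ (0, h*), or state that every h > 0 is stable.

On y'=λy, z=hλ:
  k1=λy_n ⇒ h·k1=z·y_n;  k2=λ(1+10/11z)y_n ⇒ h·k2=z(1+10/11z)y_n
  y_{n+1}/y_n = 1 + 1/15z + 14/15z(1+10/11z) = 1 + z + 28/33z²
  so R(z) = 1 + z + 28/33z².

Boundary: |R(x)|=1, x<0.
x=-1.37: |R|=1.2225
R=1: x+28/33x²=0 ⇒ x=−33/28=-1.1786; min R=1−1/(4·28/33)=0.7054>−1
Confirm numerically:
  x=-0.760: |R|=0.73008 <1
  x=-0.554: |R|=0.70641 <1
  x=-0.552: |R|=0.70654 <1
  x=-1.501: |R|=1.41064 >1
  x=-1.269: |R|=1.09737 >1
Stable set (-1.1786, 0).

(-1.1786,0); λ=-5 ⇒ h* = (33/28)/5 = 0.2357.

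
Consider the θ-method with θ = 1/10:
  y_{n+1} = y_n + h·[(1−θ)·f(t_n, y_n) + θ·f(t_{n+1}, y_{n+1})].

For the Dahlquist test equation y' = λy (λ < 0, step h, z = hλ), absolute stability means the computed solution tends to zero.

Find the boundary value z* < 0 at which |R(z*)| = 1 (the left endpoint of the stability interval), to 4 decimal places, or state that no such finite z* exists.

With y'=λy (z=hλ):
  y_{n+1} = y_n + z·[9/10·y_n + 1/10·y_{n+1}] ⇒ (1 − 1/10z)y_{n+1} = (1 + 9/10z)y_n
  ⇒ R(z) = (1 + 9/10z)/(1 − 1/10z).

Boundary: |R(x)|=1, x<0.
x=-1.76: |R|=0.4966
R=−1: 1+9/10x = −1+1/10x ⇒ -4/5x=2 ⇒ x=2/(-4/5)=-2.5000
Confirm numerically:
  x=-2.306: |R|=0.87388 <1
  x=-2.297: |R|=0.86794 <1
  x=-1.808: |R|=0.53117 <1
  x=-2.941: |R|=1.27262 >1
  x=-2.648: |R|=1.09361 >1
Interval (-2.5000, 0).

left endpoint -2.5000.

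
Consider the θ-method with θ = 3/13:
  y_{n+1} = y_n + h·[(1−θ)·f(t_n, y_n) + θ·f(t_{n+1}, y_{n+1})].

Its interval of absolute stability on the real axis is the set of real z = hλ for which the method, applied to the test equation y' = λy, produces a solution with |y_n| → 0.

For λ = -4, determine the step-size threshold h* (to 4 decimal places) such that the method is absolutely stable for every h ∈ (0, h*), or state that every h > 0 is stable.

Set f=λy, z=hλ:
  y_{n+1} = y_n + z·[10/13·y_n + 3/13·y_{n+1}] ⇒ (1 − 3/13z)y_{n+1} = (1 + 10/13z)y_n
  ⇒ R(z) = (1 + 10/13z)/(1 − 3/13z).

Boundary: |R(x)|=1, x<0.
x=-0.72: |R|=0.3826
R=−1: 1+10/13x = −1+3/13x ⇒ -7/13x=2 ⇒ x=2/(-7/13)=-3.7143
Confirm numerically:
  x=-3.459: |R|=0.92356 <1
  x=-3.308: |R|=0.87594 <1
  x=-1.833: |R|=0.28812 <1
  x=-1.547: |R|=0.14001 <1
  x=-3.899: |R|=1.05235 >1
  x=-3.869: |R|=1.04401 >1
  x=-3.830: |R|=1.03307 >1
So |R|<1 on (-3.7143, 0).

(-3.7143,0); λ=-4 ⇒ h* = (26/7)/4 = 0.9286.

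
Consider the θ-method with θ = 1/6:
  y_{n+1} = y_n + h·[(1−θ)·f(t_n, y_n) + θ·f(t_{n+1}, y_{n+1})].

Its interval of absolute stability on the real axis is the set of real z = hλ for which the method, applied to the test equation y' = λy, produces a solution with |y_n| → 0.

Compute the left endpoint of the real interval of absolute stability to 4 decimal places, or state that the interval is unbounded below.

With y'=λy (z=hλ):
  y_{n+1} = y_n + z·[5/6·y_n + 1/6·y_{n+1}] ⇒ (1 − 1/6z)y_{n+1} = (1 + 5/6z)y_n
  ⇒ R(z) = (1 + 5/6z)/(1 − 1/6z).

Boundary: |R(x)|=1, x<0.
x=-0.3: |R|=0.7143
R=−1: 1+5/6x = −1+1/6x ⇒ -2/3x=2 ⇒ x=2/(-2/3)=-3.0000
Confirm numerically:
  x=-2.752: |R|=0.88665 <1
  x=-2.711: |R|=0.86729 <1
  x=-1.329: |R|=0.08801 <1
  x=-3.475: |R|=1.20053 >1
  x=-3.022: |R|=1.00975 >1
So |R|<1 on (-3.0000, 0).

z* = -3.0000.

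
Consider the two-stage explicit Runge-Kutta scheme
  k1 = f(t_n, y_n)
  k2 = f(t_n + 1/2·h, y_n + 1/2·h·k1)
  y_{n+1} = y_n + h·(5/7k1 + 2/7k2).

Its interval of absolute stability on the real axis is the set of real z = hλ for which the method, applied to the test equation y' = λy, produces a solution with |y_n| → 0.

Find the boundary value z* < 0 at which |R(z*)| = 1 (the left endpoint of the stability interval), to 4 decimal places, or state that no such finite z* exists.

z* = -7.0000.

With y'=λy (z=hλ):
  k1=λy_n ⇒ h·k1=z·y_n;  k2=λ(1+1/2z)y_n ⇒ h·k2=z(1+1/2z)y_n
  y_{n+1}/y_n = 1 + 5/7z + 2/7z(1+1/2z) = 1 + z + 1/7z²
  Hence R(z) = 1 + z + 1/7z².

Solve |R(x)|<1 on ℝ⁻.
x=-1.35: |R|=0.0896
R=1: x+1/7x²=0 ⇒ x=−7=-7.0000; min R=1−1/(4·1/7)=-0.7500>−1
Confirm numerically:
  x=-5.263: |R|=0.30598 <1
  x=-4.639: |R|=0.56467 <1
  x=-3.032: |R|=0.71871 <1
  x=-3.005: |R|=0.71500 <1
  x=-7.562: |R|=1.60712 >1
  x=-7.527: |R|=1.56668 >1
  x=-7.482: |R|=1.51519 >1
So |R|<1 on (-7.0000, 0).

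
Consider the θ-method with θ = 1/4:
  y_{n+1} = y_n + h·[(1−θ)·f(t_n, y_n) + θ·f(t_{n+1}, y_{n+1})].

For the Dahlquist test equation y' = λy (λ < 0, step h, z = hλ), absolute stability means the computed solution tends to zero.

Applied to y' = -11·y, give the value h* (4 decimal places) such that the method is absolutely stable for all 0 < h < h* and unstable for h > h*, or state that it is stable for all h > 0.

Set f=λy, z=hλ:
  y_{n+1} = y_n + z·[3/4·y_n + 1/4·y_{n+1}] ⇒ (1 − 1/4z)y_{n+1} = (1 + 3/4z)y_n
  R(z) = (1 + 3/4z)/(1 − 1/4z).

Boundary: |R(x)|=1, x<0.
x=-1.04: |R|=0.1746
R=−1: 1+3/4x = −1+1/4x ⇒ -1/2x=2 ⇒ x=2/(-1/2)=-4.0000
Confirm numerically:
  x=-2.264: |R|=0.44572 <1
  x=-1.885: |R|=0.28122 <1
  x=-1.703: |R|=0.19446 <1
  x=-4.532: |R|=1.12471 >1
  x=-4.393: |R|=1.09365 >1
So |R|<1 on (-4.0000, 0).

(-4.0000,0); λ=-11 ⇒ h* = (4)/11 = 0.3636.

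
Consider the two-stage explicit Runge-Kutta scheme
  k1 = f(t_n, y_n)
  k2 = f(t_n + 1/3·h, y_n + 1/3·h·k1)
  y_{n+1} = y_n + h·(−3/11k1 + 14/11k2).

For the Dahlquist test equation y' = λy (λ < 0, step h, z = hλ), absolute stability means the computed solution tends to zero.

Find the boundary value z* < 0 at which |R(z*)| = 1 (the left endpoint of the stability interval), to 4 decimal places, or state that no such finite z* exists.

On y'=λy, z=hλ:
  k1=λy_n ⇒ h·k1=z·y_n;  k2=λ(1+1/3z)y_n ⇒ h·k2=z(1+1/3z)y_n
  y_{n+1}/y_n = 1 − 3/11z + 14/11z(1+1/3z) = 1 + z + 14/33z²
  ⇒ R(z) = 1 + z + 14/33z².

Find x<0 with |R(x)|<1.
x=-0.85: |R|=0.4565
R=1: x+14/33x²=0 ⇒ x=−33/14=-2.3571; min R=1−1/(4·14/33)=0.4107>−1
Confirm numerically:
  x=-1.776: |R|=0.56214 <1
  x=-1.626: |R|=0.49564 <1
  x=-1.278: |R|=0.41491 <1
  x=-0.975: |R|=0.42830 <1
  x=-2.615: |R|=1.28607 >1
  x=-2.479: |R|=1.12816 >1
So |R|<1 on (-2.3571, 0).

z* = -2.3571.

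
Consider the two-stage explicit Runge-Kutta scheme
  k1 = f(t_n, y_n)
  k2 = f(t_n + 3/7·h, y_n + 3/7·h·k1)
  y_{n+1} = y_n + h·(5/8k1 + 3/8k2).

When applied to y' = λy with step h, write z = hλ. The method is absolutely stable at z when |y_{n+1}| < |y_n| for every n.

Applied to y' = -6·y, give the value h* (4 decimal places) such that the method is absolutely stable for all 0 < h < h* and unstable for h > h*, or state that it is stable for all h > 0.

Set f=λy, z=hλ:
  k1=λy_n ⇒ h·k1=z·y_n;  k2=λ(1+3/7z)y_n ⇒ h·k2=z(1+3/7z)y_n
  y_{n+1}/y_n = 1 + 5/8z + 3/8z(1+3/7z) = 1 + z + 9/56z²
  ⇒ R(z) = 1 + z + 9/56z².

Find x<0 with |R(x)|<1.
x=-1.18: |R|=0.0438
R=1: x+9/56x²=0 ⇒ x=−56/9=-6.2222; min R=1−1/(4·9/56)=-0.5556>−1
Confirm numerically:
  x=-5.857: |R|=0.65622 <1
  x=-5.313: |R|=0.22364 <1
  x=-4.134: |R|=0.38740 <1
  x=-2.701: |R|=0.52852 <1
  x=-6.750: |R|=1.57254 >1
  x=-6.558: |R|=1.35390 >1
  x=-6.491: |R|=1.28039 >1
Interval (-6.2222, 0).

(-6.2222,0); λ=-6 ⇒ h* = (56/9)/6 = 1.0370.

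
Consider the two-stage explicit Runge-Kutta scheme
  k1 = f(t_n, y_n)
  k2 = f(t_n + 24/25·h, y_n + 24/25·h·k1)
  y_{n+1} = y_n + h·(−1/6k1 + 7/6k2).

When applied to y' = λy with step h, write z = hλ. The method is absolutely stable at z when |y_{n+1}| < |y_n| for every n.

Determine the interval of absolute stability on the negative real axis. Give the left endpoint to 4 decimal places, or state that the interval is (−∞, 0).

(-0.8929, 0).

Test eqn y'=λy, z=hλ:
  k1=λy_n ⇒ h·k1=z·y_n;  k2=λ(1+24/25z)y_n ⇒ h·k2=z(1+24/25z)y_n
  y_{n+1}/y_n = 1 − 1/6z + 7/6z(1+24/25z) = 1 + z + 28/25z²
  R(z) = 1 + z + 28/25z².

Need |R(x)|<1, x<0.
x=-1.02: |R|=1.1452
R=1: x+28/25x²=0 ⇒ x=−25/28=-0.8929; min R=1−1/(4·28/25)=0.7768>−1
Confirm numerically:
  x=-0.799: |R|=0.91601 <1
  x=-0.771: |R|=0.89477 <1
  x=-0.433: |R|=0.77699 <1
  x=-1.431: |R|=1.86249 >1
  x=-1.195: |R|=1.40439 >1
  x=-1.099: |R|=1.25374 >1
Stable set (-0.8929, 0).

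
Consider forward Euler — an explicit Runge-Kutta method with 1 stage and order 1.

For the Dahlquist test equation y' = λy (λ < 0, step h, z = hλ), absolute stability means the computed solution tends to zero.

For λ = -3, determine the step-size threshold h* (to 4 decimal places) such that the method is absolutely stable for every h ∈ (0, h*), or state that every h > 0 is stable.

(-2.0000,0); λ=-3 ⇒ h* = 0.6667.

Test eqn y'=λy, z=hλ:
  order 1, 1-stage ⇒ R(z)=1+z
  (e.g. R(-1.69)=-0.69000, |R|=0.69000)

Need |R(x)|<1, x<0.
x=-1.69: |R|=0.6900
|R(-2.04)|=1.0400 |R(-1.62)|=0.6200 |R(-1.58)|=0.5800
Bisect:
  x_lo=-2.7670 |R|=1.7670  x_hi=-0.3712 |R|=0.6288
  mid=-1.56908 |R|=0.56908 →hi
  mid=-2.16802 |R|=1.16802 →lo
  mid=-1.86855 |R|=0.86855 →hi
  mid=-2.01829 |R|=1.01829 →lo
  mid=-1.94342 |R|=0.94342 →hi
  mid=-1.98085 |R|=0.98085 →hi
  mid=-1.99957 |R|=0.99957 →hi
  mid=-2.00893 |R|=1.00893 →lo
  mid=-2.00425 |R|=1.00425 →lo
  ...
  [-2.00001,-1.99986] ⇒ x*=-2.0000
So |R|<1 on (-2.0000, 0).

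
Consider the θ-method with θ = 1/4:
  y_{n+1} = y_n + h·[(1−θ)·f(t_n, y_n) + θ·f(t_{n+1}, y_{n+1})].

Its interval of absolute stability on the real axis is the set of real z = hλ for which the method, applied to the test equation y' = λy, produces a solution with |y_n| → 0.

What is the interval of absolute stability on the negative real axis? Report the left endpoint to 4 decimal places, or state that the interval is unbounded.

(-4.0000, 0).

On y'=λy, z=hλ:
  y_{n+1} = y_n + z·[3/4·y_n + 1/4·y_{n+1}] ⇒ (1 − 1/4z)y_{n+1} = (1 + 3/4z)y_n
  R(z) = (1 + 3/4z)/(1 − 1/4z).

Solve |R(x)|<1 on ℝ⁻.
x=-1: |R|=0.2000
R=−1: 1+3/4x = −1+1/4x ⇒ -1/2x=2 ⇒ x=2/(-1/2)=-4.0000
Confirm numerically:
  x=-2.794: |R|=0.64498 <1
  x=-2.624: |R|=0.58454 <1
  x=-2.491: |R|=0.53505 <1
  x=-4.441: |R|=1.10449 >1
  x=-4.146: |R|=1.03585 >1
Interval (-4.0000, 0).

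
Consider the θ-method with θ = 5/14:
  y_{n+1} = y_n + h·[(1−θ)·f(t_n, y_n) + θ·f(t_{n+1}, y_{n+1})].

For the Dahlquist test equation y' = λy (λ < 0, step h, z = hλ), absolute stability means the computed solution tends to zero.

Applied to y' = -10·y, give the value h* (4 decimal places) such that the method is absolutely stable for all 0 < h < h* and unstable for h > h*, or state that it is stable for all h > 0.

(-7.0000,0); λ=-10 ⇒ h* = (7)/10 = 0.7000.

Test eqn y'=λy, z=hλ:
  y_{n+1} = y_n + z·[9/14·y_n + 5/14·y_{n+1}] ⇒ (1 − 5/14z)y_{n+1} = (1 + 9/14z)y_n
  ⇒ R(z) = (1 + 9/14z)/(1 − 5/14z).

Solve |R(x)|<1 on ℝ⁻.
x=-0.83: |R|=0.3598
R=−1: 1+9/14x = −1+5/14x ⇒ -2/7x=2 ⇒ x=2/(-2/7)=-7.0000
Confirm numerically:
  x=-6.109: |R|=0.91999 <1
  x=-5.921: |R|=0.90102 <1
  x=-5.377: |R|=0.84121 <1
  x=-4.594: |R|=0.73968 <1
  x=-7.536: |R|=1.04149 >1
  x=-7.128: |R|=1.01031 >1
Stable set (-7.0000, 0).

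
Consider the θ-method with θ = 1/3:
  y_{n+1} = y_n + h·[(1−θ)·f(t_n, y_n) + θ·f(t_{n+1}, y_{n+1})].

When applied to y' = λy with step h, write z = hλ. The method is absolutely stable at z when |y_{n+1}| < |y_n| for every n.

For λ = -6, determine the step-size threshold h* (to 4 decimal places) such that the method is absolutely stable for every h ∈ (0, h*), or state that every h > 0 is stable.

(-6.0000,0); λ=-6 ⇒ h* = (6)/6 = 1.0000.

With y'=λy (z=hλ):
  y_{n+1} = y_n + z·[2/3·y_n + 1/3·y_{n+1}] ⇒ (1 − 1/3z)y_{n+1} = (1 + 2/3z)y_n
  ⇒ R(z) = (1 + 2/3z)/(1 − 1/3z).

Solve |R(x)|<1 on ℝ⁻.
x=-1.1: |R|=0.1951
R=−1: 1+2/3x = −1+1/3x ⇒ -1/3x=2 ⇒ x=2/(-1/3)=-6.0000
Confirm numerically:
  x=-4.205: |R|=0.75087 <1
  x=-3.057: |R|=0.51412 <1
  x=-2.783: |R|=0.44371 <1
  x=-6.569: |R|=1.05946 >1
  x=-6.340: |R|=1.03640 >1
  x=-6.084: |R|=1.00925 >1
So |R|<1 on (-6.0000, 0).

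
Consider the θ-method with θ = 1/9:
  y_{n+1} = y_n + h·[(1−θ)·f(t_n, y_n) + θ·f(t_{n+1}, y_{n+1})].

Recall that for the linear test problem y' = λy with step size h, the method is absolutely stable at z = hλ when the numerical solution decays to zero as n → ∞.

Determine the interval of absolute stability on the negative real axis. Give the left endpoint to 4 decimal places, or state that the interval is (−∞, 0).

Test eqn y'=λy, z=hλ:
  y_{n+1} = y_n + z·[8/9·y_n + 1/9·y_{n+1}] ⇒ (1 − 1/9z)y_{n+1} = (1 + 8/9z)y_n
  so R(z) = (1 + 8/9z)/(1 − 1/9z).

Find x<0 with |R(x)|<1.
x=-0.65: |R|=0.3938
R=−1: 1+8/9x = −1+1/9x ⇒ -7/9x=2 ⇒ x=2/(-7/9)=-2.5714
Confirm numerically:
  x=-2.313: |R|=0.84010 <1
  x=-1.911: |R|=0.57630 <1
  x=-1.715: |R|=0.44050 <1
  x=-1.440: |R|=0.24138 <1
  x=-2.849: |R|=1.16398 >1
  x=-2.642: |R|=1.04243 >1
Stable set (-2.5714, 0).

(-2.5714, 0).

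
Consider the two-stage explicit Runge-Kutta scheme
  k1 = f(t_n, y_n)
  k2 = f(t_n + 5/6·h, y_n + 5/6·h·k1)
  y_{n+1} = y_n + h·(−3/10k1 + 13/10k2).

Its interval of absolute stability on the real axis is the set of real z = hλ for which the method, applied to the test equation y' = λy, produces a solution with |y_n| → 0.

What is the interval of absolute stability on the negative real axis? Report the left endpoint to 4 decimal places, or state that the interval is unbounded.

z∈(-0.9231,0).

On y'=λy, z=hλ:
  k1=λy_n ⇒ h·k1=z·y_n;  k2=λ(1+5/6z)y_n ⇒ h·k2=z(1+5/6z)y_n
  y_{n+1}/y_n = 1 − 3/10z + 13/10z(1+5/6z) = 1 + z + 13/12z²
  Hence R(z) = 1 + z + 13/12z².

Find x<0 with |R(x)|<1.
x=-1.61: |R|=2.1981
R=1: x+13/12x²=0 ⇒ x=−12/13=-0.9231; min R=1−1/(4·13/12)=0.7692>−1
Confirm numerically:
  x=-0.792: |R|=0.88754 <1
  x=-0.791: |R|=0.88682 <1
  x=-0.785: |R|=0.88258 <1
  x=-1.489: |R|=1.91288 >1
  x=-1.125: |R|=1.24609 >1
So |R|<1 on (-0.9231, 0).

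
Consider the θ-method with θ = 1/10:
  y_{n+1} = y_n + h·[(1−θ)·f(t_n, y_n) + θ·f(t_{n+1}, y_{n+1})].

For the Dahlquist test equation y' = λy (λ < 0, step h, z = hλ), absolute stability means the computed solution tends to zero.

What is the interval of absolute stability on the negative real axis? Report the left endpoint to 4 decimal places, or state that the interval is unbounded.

z∈(-2.5000,0).

Set f=λy, z=hλ:
  y_{n+1} = y_n + z·[9/10·y_n + 1/10·y_{n+1}] ⇒ (1 − 1/10z)y_{n+1} = (1 + 9/10z)y_n
  R(z) = (1 + 9/10z)/(1 − 1/10z).

Find x<0 with |R(x)|<1.
x=-0.62: |R|=0.4162
R=−1: 1+9/10x = −1+1/10x ⇒ -4/5x=2 ⇒ x=2/(-4/5)=-2.5000
Confirm numerically:
  x=-2.054: |R|=0.70400 <1
  x=-1.627: |R|=0.39933 <1
  x=-1.270: |R|=0.12689 <1
  x=-2.934: |R|=1.26844 >1
  x=-2.827: |R|=1.20394 >1
  x=-2.782: |R|=1.17650 >1
So |R|<1 on (-2.5000, 0).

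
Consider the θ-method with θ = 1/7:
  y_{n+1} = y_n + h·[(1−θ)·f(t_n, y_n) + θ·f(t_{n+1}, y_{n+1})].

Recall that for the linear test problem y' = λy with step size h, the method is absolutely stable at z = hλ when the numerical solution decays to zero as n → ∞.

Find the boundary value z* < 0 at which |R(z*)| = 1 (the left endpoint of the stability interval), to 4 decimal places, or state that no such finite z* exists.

With y'=λy (z=hλ):
  y_{n+1} = y_n + z·[6/7·y_n + 1/7·y_{n+1}] ⇒ (1 − 1/7z)y_{n+1} = (1 + 6/7z)y_n
  Hence R(z) = (1 + 6/7z)/(1 − 1/7z).

Find x<0 with |R(x)|<1.
x=-1.43: |R|=0.1874
R=−1: 1+6/7x = −1+1/7x ⇒ -5/7x=2 ⇒ x=2/(-5/7)=-2.8000
Confirm numerically:
  x=-2.685: |R|=0.94063 <1
  x=-2.072: |R|=0.59877 <1
  x=-2.011: |R|=0.56220 <1
  x=-1.505: |R|=0.23868 <1
  x=-3.360: |R|=1.27027 >1
  x=-3.281: |R|=1.23393 >1
Stable set (-2.8000, 0).

z* = -2.8000.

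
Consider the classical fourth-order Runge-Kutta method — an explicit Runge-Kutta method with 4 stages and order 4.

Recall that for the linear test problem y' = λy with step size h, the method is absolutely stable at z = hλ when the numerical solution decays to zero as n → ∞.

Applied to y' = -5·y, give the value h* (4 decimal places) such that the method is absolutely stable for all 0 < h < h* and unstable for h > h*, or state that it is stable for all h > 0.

(-2.7853,0); λ=-5 ⇒ h* = 0.5571.

Set f=λy, z=hλ:
  order 4, 4-stage ⇒ R(z)=1+z+z^2/2+z^3/6+z^4/24
  (e.g. R(-0.87)=0.42257, |R|=0.42257)

Boundary: |R(x)|=1, x<0.
x=-0.87: |R|=0.4226
|R(-1.65)|=0.2714 |R(-0.75)|=0.4741 |R(-0.66)|=0.5178
Bisect:
  x_lo=-3.5428 |R|=2.8857  x_hi=-0.2943 |R|=0.7451
  mid=-1.91852 |R|=0.30940 →hi
  mid=-2.73065 |R|=0.92069 →hi
  mid=-3.13671 |R|=1.67266 →lo
  mid=-2.93368 |R|=1.24776 →lo
  mid=-2.83216 |R|=1.07300 →lo
  mid=-2.78141 |R|=0.99416 →hi
  mid=-2.80679 |R|=1.03289 →lo
  mid=-2.79410 |R|=1.01335 →lo
  ...
  [-2.78537,-2.78517] ⇒ x*=-2.7853
Stable set (-2.7853, 0).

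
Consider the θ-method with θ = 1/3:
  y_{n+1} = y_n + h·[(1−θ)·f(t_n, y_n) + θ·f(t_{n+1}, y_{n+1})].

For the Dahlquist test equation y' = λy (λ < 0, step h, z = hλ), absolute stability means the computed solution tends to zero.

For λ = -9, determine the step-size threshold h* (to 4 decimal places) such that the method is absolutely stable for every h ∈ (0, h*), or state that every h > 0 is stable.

(-6.0000,0); λ=-9 ⇒ h* = (6)/9 = 0.6667.

Test eqn y'=λy, z=hλ:
  y_{n+1} = y_n + z·[2/3·y_n + 1/3·y_{n+1}] ⇒ (1 − 1/3z)y_{n+1} = (1 + 2/3z)y_n
  R(z) = (1 + 2/3z)/(1 − 1/3z).

Need |R(x)|<1, x<0.
x=-0.63: |R|=0.4793
R=−1: 1+2/3x = −1+1/3x ⇒ -1/3x=2 ⇒ x=2/(-1/3)=-6.0000
Confirm numerically:
  x=-5.379: |R|=0.92589 <1
  x=-3.205: |R|=0.54956 <1
  x=-2.640: |R|=0.40426 <1
  x=-2.571: |R|=0.38449 <1
  x=-6.466: |R|=1.04923 >1
  x=-6.443: |R|=1.04691 >1
  x=-6.067: |R|=1.00739 >1
Stable set (-6.0000, 0).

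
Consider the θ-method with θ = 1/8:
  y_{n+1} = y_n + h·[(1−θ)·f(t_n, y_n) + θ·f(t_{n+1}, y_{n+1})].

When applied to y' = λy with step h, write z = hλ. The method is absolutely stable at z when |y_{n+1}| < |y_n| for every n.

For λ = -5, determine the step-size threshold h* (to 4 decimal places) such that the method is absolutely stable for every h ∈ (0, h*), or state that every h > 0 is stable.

(-2.6667,0); λ=-5 ⇒ h* = (8/3)/5 = 0.5333.

Set f=λy, z=hλ:
  y_{n+1} = y_n + z·[7/8·y_n + 1/8·y_{n+1}] ⇒ (1 − 1/8z)y_{n+1} = (1 + 7/8z)y_n
  so R(z) = (1 + 7/8z)/(1 − 1/8z).

Find x<0 with |R(x)|<1.
x=-0.48: |R|=0.5472
R=−1: 1+7/8x = −1+1/8x ⇒ -3/4x=2 ⇒ x=2/(-3/4)=-2.6667
Confirm numerically:
  x=-2.189: |R|=0.71872 <1
  x=-1.582: |R|=0.32081 <1
  x=-1.381: |R|=0.17770 <1
  x=-3.188: |R|=1.27959 >1
  x=-3.131: |R|=1.25029 >1
Stable set (-2.6667, 0).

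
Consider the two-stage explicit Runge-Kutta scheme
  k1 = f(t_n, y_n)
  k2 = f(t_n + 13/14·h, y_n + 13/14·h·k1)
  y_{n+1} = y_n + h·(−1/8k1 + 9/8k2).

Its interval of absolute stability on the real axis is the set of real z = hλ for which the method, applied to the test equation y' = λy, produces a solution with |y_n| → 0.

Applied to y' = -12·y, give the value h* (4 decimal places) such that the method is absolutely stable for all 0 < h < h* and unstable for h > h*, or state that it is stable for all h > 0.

(-0.9573,0); λ=-12 ⇒ h* = (112/117)/12 = 0.0798.

Set f=λy, z=hλ:
  k1=λy_n ⇒ h·k1=z·y_n;  k2=λ(1+13/14z)y_n ⇒ h·k2=z(1+13/14z)y_n
  y_{n+1}/y_n = 1 − 1/8z + 9/8z(1+13/14z) = 1 + z + 117/112z²
  R(z) = 1 + z + 117/112z².

Find x<0 with |R(x)|<1.
x=-1.25: |R|=1.3823
R=1: x+117/112x²=0 ⇒ x=−112/117=-0.9573; min R=1−1/(4·117/112)=0.7607>−1
Confirm numerically:
  x=-0.708: |R|=0.81564 <1
  x=-0.621: |R|=0.78186 <1
  x=-0.395: |R|=0.76799 <1
  x=-1.095: |R|=1.15755 >1
  x=-0.986: |R|=1.02960 >1
So |R|<1 on (-0.9573, 0).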